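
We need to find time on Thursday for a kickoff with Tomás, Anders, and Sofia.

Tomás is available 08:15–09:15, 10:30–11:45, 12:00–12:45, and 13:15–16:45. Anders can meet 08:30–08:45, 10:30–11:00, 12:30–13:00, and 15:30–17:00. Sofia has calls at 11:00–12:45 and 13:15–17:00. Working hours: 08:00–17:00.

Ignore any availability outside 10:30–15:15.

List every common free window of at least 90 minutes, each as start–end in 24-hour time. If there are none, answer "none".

Sofia free within 08:00–17:00: 08:00–11:00, 12:45–13:15.
Tomás ∩ Anders: 08:30–08:45, 10:30–11:00, 12:30–12:45, 15:30–16:45.
Tomás ∩ Anders ∩ Sofia: 08:30–08:45, 10:30–11:00.
Restricted to 10:30–15:15: 10:30–11:00.
Windows ≥ 90 min: (none).

none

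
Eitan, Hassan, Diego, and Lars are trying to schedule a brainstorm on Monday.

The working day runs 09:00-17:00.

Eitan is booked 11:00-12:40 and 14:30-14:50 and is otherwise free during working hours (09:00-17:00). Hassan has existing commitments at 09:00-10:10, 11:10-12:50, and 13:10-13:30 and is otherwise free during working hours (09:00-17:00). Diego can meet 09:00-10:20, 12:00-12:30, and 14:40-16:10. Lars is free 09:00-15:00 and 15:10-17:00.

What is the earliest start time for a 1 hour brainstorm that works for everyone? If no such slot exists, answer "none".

15:10

Eitan free within 09:00–17:00: 09:00–11:00, 12:40–14:30, 14:50–17:00.
Hassan free within 09:00–17:00: 10:10–11:10, 12:50–13:10, 13:30–17:00.
Eitan ∩ Hassan: 10:10–11:00, 12:50–13:10, 13:30–14:30, 14:50–17:00.
Eitan ∩ Hassan ∩ Diego: 10:10–10:20, 14:50–16:10.
Eitan ∩ Hassan ∩ Diego ∩ Lars: 10:10–10:20, 14:50–15:00, 15:10–16:10.
Windows ≥ 60 min: 15:10–16:10.
Earliest such window starts at 15:10.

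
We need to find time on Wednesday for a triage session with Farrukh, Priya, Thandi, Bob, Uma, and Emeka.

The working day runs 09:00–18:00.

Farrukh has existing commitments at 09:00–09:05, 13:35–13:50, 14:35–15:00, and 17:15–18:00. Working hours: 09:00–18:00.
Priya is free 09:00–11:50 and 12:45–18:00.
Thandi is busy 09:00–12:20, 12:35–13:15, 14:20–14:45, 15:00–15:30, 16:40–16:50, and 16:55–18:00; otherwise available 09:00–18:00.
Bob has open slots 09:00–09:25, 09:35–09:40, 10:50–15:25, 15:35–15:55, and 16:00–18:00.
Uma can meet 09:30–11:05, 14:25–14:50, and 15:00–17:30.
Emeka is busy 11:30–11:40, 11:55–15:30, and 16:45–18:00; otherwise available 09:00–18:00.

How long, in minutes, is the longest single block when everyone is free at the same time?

Farrukh free within 09:00–18:00: 09:05–13:35, 13:50–14:35, 15:00–17:15.
Thandi free within 09:00–18:00: 12:20–12:35, 13:15–14:20, 14:45–15:00, 15:30–16:40, 16:50–16:55.
Emeka free within 09:00–18:00: 09:00–11:30, 11:40–11:55, 15:30–16:45.
Farrukh ∩ Priya: 09:05–11:50, 12:45–13:35, 13:50–14:35, 15:00–17:15.
Farrukh ∩ Priya ∩ Thandi: 13:15–13:35, 13:50–14:20, 15:30–16:40, 16:50–16:55.
Farrukh ∩ Priya ∩ Thandi ∩ Bob: 13:15–13:35, 13:50–14:20, 15:35–15:55, 16:00–16:40, 16:50–16:55.
Farrukh ∩ Priya ∩ Thandi ∩ Bob ∩ Uma: 15:35–15:55, 16:00–16:40, 16:50–16:55.
Farrukh ∩ Priya ∩ Thandi ∩ Bob ∩ Uma ∩ Emeka: 15:35–15:55, 16:00–16:40.
Common window lengths: 20, 40 min; longest is 40.

40 minutes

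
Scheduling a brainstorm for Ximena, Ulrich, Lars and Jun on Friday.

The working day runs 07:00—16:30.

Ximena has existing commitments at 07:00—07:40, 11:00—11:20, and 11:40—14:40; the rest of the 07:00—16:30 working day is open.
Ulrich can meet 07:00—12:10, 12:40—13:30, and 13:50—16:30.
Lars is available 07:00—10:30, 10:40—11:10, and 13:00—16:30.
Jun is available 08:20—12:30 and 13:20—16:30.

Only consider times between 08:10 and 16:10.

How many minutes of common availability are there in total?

Ximena free within 07:00–16:30: 07:40–11:00, 11:20–11:40, 14:40–16:30.
Ximena ∩ Ulrich: 07:40–11:00, 11:20–11:40, 14:40–16:30.
Ximena ∩ Ulrich ∩ Lars: 07:40–10:30, 10:40–11:00, 14:40–16:30.
Ximena ∩ Ulrich ∩ Lars ∩ Jun: 08:20–10:30, 10:40–11:00, 14:40–16:30.
Restricted to 08:10–16:10: 08:20–10:30, 10:40–11:00, 14:40–16:10.
Total common minutes: 130 + 20 + 90 = 240.

240 minutes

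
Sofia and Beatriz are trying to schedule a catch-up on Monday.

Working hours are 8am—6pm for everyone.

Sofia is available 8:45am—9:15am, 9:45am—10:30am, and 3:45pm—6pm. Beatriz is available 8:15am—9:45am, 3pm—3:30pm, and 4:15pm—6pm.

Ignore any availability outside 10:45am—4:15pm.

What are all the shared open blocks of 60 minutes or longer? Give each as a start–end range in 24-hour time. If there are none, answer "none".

Sofia ∩ Beatriz: 08:45–09:15, 16:15–18:00.
Restricted to 10:45–16:15: (none).
Windows ≥ 60 min: (none).

none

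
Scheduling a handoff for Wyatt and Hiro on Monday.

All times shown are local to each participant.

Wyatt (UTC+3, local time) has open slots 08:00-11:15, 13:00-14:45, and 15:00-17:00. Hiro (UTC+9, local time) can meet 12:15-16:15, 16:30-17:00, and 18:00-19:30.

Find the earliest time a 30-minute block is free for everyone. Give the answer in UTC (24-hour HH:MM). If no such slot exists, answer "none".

Wyatt → UTC: 05:00–08:15, 10:00–11:45, 12:00–14:00.
Hiro → UTC: 03:15–07:15, 07:30–08:00, 09:00–10:30.
Wyatt ∩ Hiro: 05:00–07:15, 07:30–08:00, 10:00–10:30.
Windows ≥ 30 min: 05:00–07:15, 07:30–08:00, 10:00–10:30.
Earliest such window starts at 05:00.

05:00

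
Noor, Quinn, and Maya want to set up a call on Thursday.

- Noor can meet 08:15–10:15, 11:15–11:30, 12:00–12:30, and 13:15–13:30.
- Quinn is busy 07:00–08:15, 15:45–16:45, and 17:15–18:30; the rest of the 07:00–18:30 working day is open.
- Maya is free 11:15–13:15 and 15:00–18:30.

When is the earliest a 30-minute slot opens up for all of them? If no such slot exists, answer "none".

12:00

Quinn free within 07:00–18:30: 08:15–15:45, 16:45–17:15.
Noor ∩ Quinn: 08:15–10:15, 11:15–11:30, 12:00–12:30, 13:15–13:30.
Noor ∩ Quinn ∩ Maya: 11:15–11:30, 12:00–12:30.
Windows ≥ 30 min: 12:00–12:30.
Earliest such window starts at 12:00.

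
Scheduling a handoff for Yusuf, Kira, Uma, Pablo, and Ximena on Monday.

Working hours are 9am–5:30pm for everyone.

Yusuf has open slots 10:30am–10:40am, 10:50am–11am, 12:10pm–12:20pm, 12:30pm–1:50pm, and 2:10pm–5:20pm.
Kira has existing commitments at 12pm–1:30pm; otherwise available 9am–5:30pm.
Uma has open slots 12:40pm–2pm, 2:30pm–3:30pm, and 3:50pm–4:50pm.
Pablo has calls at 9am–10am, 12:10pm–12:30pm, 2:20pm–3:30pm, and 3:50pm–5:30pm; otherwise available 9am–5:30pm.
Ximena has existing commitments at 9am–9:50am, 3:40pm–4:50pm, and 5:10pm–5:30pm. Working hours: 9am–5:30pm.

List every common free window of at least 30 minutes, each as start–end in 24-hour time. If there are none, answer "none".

none

Kira free within 09:00–17:30: 09:00–12:00, 13:30–17:30.
Pablo free within 09:00–17:30: 10:00–12:10, 12:30–14:20, 15:30–15:50.
Ximena free within 09:00–17:30: 09:50–15:40, 16:50–17:10.
Yusuf ∩ Kira: 10:30–10:40, 10:50–11:00, 13:30–13:50, 14:10–17:20.
Yusuf ∩ Kira ∩ Uma: 13:30–13:50, 14:30–15:30, 15:50–16:50.
Yusuf ∩ Kira ∩ Uma ∩ Pablo: 13:30–13:50.
Yusuf ∩ Kira ∩ Uma ∩ Pablo ∩ Ximena: 13:30–13:50.
Windows ≥ 30 min: (none).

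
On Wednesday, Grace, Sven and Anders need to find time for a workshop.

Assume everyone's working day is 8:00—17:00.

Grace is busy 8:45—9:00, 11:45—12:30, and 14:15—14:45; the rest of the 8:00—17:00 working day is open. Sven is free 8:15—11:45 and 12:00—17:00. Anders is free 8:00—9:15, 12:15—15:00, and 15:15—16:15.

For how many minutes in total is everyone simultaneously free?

Grace free within 08:00–17:00: 08:00–08:45, 09:00–11:45, 12:30–14:15, 14:45–17:00.
Grace ∩ Sven: 08:15–08:45, 09:00–11:45, 12:30–14:15, 14:45–17:00.
Grace ∩ Sven ∩ Anders: 08:15–08:45, 09:00–09:15, 12:30–14:15, 14:45–15:00, 15:15–16:15.
Total common minutes: 30 + 15 + 105 + 15 + 60 = 225.

225 minutes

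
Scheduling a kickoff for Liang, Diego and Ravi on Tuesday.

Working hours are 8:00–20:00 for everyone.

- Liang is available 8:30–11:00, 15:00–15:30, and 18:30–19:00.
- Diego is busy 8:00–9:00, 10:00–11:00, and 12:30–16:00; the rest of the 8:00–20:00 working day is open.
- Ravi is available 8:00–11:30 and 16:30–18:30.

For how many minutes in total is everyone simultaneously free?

60 minutes

Diego free within 08:00–20:00: 09:00–10:00, 11:00–12:30, 16:00–20:00.
Liang ∩ Diego: 09:00–10:00, 18:30–19:00.
Liang ∩ Diego ∩ Ravi: 09:00–10:00.
Total common minutes: 60.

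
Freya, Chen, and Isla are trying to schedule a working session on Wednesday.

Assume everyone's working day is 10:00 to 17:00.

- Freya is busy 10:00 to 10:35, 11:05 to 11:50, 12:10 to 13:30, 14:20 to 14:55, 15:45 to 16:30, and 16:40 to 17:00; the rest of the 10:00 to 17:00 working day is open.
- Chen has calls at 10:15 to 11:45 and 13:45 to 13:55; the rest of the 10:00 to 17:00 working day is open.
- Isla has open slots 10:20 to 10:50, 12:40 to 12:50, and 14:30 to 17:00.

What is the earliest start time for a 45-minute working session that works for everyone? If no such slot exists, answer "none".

Freya free within 10:00–17:00: 10:35–11:05, 11:50–12:10, 13:30–14:20, 14:55–15:45, 16:30–16:40.
Chen free within 10:00–17:00: 10:00–10:15, 11:45–13:45, 13:55–17:00.
Freya ∩ Chen: 11:50–12:10, 13:30–13:45, 13:55–14:20, 14:55–15:45, 16:30–16:40.
Freya ∩ Chen ∩ Isla: 14:55–15:45, 16:30–16:40.
Windows ≥ 45 min: 14:55–15:45.
Earliest such window starts at 14:55.

14:55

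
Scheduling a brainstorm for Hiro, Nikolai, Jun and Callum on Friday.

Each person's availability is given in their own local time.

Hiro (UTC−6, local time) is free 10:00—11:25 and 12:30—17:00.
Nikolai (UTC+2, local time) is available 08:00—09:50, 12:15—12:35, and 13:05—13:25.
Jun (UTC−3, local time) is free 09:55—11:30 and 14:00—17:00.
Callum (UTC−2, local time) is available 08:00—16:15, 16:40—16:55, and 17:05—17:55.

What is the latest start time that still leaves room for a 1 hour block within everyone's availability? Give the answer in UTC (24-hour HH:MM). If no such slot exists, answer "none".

none

Hiro → UTC: 16:00–17:25, 18:30–23:00.
Nikolai → UTC: 06:00–07:50, 10:15–10:35, 11:05–11:25.
Jun → UTC: 12:55–14:30, 17:00–20:00.
Callum → UTC: 10:00–18:15, 18:40–18:55, 19:05–19:55.
Hiro ∩ Nikolai: (none).
Hiro ∩ Nikolai ∩ Jun: (none).
Hiro ∩ Nikolai ∩ Jun ∩ Callum: (none).
Windows ≥ 60 min: (none).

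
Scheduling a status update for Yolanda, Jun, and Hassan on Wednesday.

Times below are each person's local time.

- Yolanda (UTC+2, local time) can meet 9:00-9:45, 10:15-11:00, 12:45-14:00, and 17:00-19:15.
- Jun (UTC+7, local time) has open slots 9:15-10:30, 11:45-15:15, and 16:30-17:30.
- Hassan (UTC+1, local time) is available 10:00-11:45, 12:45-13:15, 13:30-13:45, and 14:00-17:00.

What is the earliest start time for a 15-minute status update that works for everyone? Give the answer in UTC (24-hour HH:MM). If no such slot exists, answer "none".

none

Yolanda → UTC: 07:00–07:45, 08:15–09:00, 10:45–12:00, 15:00–17:15.
Jun → UTC: 02:15–03:30, 04:45–08:15, 09:30–10:30.
Hassan → UTC: 09:00–10:45, 11:45–12:15, 12:30–12:45, 13:00–16:00.
Yolanda ∩ Jun: 07:00–07:45.
Yolanda ∩ Jun ∩ Hassan: (none).
Windows ≥ 15 min: (none).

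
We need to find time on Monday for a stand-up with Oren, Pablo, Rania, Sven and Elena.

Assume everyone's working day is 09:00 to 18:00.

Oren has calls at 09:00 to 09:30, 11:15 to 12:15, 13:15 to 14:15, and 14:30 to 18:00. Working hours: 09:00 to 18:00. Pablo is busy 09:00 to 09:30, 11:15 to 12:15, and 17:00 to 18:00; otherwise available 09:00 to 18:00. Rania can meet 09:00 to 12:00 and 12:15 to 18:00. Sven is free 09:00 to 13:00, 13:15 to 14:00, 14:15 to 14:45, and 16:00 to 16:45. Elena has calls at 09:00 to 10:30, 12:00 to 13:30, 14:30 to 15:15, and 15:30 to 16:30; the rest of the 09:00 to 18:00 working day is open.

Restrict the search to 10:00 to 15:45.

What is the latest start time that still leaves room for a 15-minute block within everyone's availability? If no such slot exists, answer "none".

Oren free within 09:00–18:00: 09:30–11:15, 12:15–13:15, 14:15–14:30.
Pablo free within 09:00–18:00: 09:30–11:15, 12:15–17:00.
Elena free within 09:00–18:00: 10:30–12:00, 13:30–14:30, 15:15–15:30, 16:30–18:00.
Oren ∩ Pablo: 09:30–11:15, 12:15–13:15, 14:15–14:30.
Oren ∩ Pablo ∩ Rania: 09:30–11:15, 12:15–13:15, 14:15–14:30.
Oren ∩ Pablo ∩ Rania ∩ Sven: 09:30–11:15, 12:15–13:00, 14:15–14:30.
Oren ∩ Pablo ∩ Rania ∩ Sven ∩ Elena: 10:30–11:15, 14:15–14:30.
Restricted to 10:00–15:45: 10:30–11:15, 14:15–14:30.
Windows ≥ 15 min: 10:30–11:15, 14:15–14:30.
Latest start in the last window 14:15–14:30 is 14:30 − 15 min = 14:15.

14:15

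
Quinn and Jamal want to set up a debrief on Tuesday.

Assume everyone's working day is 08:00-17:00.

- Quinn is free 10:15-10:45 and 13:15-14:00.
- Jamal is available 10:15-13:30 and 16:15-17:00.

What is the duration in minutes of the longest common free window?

30 minutes

Quinn ∩ Jamal: 10:15–10:45, 13:15–13:30.
Common window lengths: 30, 15 min; longest is 30.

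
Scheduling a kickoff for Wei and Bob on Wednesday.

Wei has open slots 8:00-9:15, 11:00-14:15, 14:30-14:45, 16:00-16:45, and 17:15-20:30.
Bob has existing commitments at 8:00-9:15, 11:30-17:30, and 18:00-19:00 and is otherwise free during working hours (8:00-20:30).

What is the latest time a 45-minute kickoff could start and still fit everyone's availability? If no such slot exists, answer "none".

19:45

Bob free within 08:00–20:30: 09:15–11:30, 17:30–18:00, 19:00–20:30.
Wei ∩ Bob: 11:00–11:30, 17:30–18:00, 19:00–20:30.
Windows ≥ 45 min: 19:00–20:30.
Latest start in the last window 19:00–20:30 is 20:30 − 45 min = 19:45.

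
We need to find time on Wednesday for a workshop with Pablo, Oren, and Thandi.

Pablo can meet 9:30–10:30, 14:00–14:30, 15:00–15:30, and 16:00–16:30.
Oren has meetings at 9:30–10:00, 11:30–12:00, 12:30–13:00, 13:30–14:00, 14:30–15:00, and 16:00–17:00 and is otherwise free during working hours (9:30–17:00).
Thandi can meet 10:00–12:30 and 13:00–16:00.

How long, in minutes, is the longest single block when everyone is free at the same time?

Oren free within 09:30–17:00: 10:00–11:30, 12:00–12:30, 13:00–13:30, 14:00–14:30, 15:00–16:00.
Pablo ∩ Oren: 10:00–10:30, 14:00–14:30, 15:00–15:30.
Pablo ∩ Oren ∩ Thandi: 10:00–10:30, 14:00–14:30, 15:00–15:30.
Common window lengths: 30, 30, 30 min; longest is 30.

30 minutes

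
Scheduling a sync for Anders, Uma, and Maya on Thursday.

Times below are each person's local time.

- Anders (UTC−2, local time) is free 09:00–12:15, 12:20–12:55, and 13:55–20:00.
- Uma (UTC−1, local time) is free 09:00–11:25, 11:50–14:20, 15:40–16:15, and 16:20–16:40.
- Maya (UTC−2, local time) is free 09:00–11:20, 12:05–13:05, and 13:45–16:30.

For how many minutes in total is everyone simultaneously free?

215 minutes

Anders → UTC: 11:00–14:15, 14:20–14:55, 15:55–22:00.
Uma → UTC: 10:00–12:25, 12:50–15:20, 16:40–17:15, 17:20–17:40.
Maya → UTC: 11:00–13:20, 14:05–15:05, 15:45–18:30.
Anders ∩ Uma: 11:00–12:25, 12:50–14:15, 14:20–14:55, 16:40–17:15, 17:20–17:40.
Anders ∩ Uma ∩ Maya: 11:00–12:25, 12:50–13:20, 14:05–14:15, 14:20–14:55, 16:40–17:15, 17:20–17:40.
Total common minutes: 85 + 30 + 10 + 35 + 35 + 20 = 215.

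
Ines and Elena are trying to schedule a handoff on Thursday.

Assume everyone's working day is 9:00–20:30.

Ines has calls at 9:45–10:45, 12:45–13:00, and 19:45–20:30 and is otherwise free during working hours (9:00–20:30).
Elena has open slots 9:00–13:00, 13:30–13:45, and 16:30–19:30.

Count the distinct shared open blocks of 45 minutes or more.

Ines free within 09:00–20:30: 09:00–09:45, 10:45–12:45, 13:00–19:45.
Ines ∩ Elena: 09:00–09:45, 10:45–12:45, 13:30–13:45, 16:30–19:30.
Windows ≥ 45 min: 09:00–09:45, 10:45–12:45, 16:30–19:30.
That's 3 windows.

3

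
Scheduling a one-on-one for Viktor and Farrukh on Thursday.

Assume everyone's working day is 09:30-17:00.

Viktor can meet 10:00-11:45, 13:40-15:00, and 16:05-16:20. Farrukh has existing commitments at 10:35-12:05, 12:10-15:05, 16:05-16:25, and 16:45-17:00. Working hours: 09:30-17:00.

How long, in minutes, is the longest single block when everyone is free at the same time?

35 minutes

Farrukh free within 09:30–17:00: 09:30–10:35, 12:05–12:10, 15:05–16:05, 16:25–16:45.
Viktor ∩ Farrukh: 10:00–10:35.
Single common window of 35 minutes.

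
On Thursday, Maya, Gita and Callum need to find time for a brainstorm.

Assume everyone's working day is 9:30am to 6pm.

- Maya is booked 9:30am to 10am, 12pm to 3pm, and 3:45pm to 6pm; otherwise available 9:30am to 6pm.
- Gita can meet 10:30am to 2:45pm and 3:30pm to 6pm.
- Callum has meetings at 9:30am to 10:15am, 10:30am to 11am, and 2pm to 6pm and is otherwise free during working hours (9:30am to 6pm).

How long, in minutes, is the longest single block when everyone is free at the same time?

Maya free within 09:30–18:00: 10:00–12:00, 15:00–15:45.
Callum free within 09:30–18:00: 10:15–10:30, 11:00–14:00.
Maya ∩ Gita: 10:30–12:00, 15:30–15:45.
Maya ∩ Gita ∩ Callum: 11:00–12:00.
Single common window of 60 minutes.

60 minutes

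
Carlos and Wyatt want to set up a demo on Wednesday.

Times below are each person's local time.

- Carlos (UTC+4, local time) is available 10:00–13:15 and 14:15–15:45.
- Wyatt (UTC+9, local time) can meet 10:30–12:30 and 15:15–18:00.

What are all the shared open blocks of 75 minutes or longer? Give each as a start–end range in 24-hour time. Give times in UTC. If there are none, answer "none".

06:15–09:00

Carlos → UTC: 06:00–09:15, 10:15–11:45.
Wyatt → UTC: 01:30–03:30, 06:15–09:00.
Carlos ∩ Wyatt: 06:15–09:00.
Windows ≥ 75 min: 06:15–09:00.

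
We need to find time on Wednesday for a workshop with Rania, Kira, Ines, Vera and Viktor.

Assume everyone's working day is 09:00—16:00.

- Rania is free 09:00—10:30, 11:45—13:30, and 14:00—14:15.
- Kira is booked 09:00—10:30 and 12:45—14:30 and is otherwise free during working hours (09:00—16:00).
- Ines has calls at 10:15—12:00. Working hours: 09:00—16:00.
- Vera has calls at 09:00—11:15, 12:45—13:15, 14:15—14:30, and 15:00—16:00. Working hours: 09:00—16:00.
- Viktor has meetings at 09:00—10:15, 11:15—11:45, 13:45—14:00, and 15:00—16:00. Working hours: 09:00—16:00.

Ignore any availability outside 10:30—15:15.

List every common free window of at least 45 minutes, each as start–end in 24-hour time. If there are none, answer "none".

12:00–12:45

Kira free within 09:00–16:00: 10:30–12:45, 14:30–16:00.
Ines free within 09:00–16:00: 09:00–10:15, 12:00–16:00.
Vera free within 09:00–16:00: 11:15–12:45, 13:15–14:15, 14:30–15:00.
Viktor free within 09:00–16:00: 10:15–11:15, 11:45–13:45, 14:00–15:00.
Rania ∩ Kira: 11:45–12:45.
Rania ∩ Kira ∩ Ines: 12:00–12:45.
Rania ∩ Kira ∩ Ines ∩ Vera: 12:00–12:45.
Rania ∩ Kira ∩ Ines ∩ Vera ∩ Viktor: 12:00–12:45.
Restricted to 10:30–15:15: 12:00–12:45.
Windows ≥ 45 min: 12:00–12:45.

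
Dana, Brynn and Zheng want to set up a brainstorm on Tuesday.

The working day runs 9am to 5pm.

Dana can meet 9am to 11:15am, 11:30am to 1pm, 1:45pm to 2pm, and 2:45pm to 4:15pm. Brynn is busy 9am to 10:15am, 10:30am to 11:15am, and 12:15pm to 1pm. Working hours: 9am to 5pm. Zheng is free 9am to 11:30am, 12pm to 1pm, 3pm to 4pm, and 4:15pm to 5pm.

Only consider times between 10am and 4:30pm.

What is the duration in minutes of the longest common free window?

Brynn free within 09:00–17:00: 10:15–10:30, 11:15–12:15, 13:00–17:00.
Dana ∩ Brynn: 10:15–10:30, 11:30–12:15, 13:45–14:00, 14:45–16:15.
Dana ∩ Brynn ∩ Zheng: 10:15–10:30, 12:00–12:15, 15:00–16:00.
Restricted to 10:00–16:30: 10:15–10:30, 12:00–12:15, 15:00–16:00.
Common window lengths: 15, 15, 60 min; longest is 60.

60 minutes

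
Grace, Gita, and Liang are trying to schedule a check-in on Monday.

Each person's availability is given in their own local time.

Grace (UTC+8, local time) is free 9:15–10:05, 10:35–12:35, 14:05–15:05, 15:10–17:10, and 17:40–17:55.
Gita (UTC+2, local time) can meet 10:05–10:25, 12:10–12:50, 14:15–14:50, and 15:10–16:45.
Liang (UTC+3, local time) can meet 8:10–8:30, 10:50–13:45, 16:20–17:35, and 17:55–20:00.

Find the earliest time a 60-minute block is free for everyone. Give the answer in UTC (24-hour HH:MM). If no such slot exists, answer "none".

Grace → UTC: 01:15–02:05, 02:35–04:35, 06:05–07:05, 07:10–09:10, 09:40–09:55.
Gita → UTC: 08:05–08:25, 10:10–10:50, 12:15–12:50, 13:10–14:45.
Liang → UTC: 05:10–05:30, 07:50–10:45, 13:20–14:35, 14:55–17:00.
Grace ∩ Gita: 08:05–08:25.
Grace ∩ Gita ∩ Liang: 08:05–08:25.
Windows ≥ 60 min: (none).

none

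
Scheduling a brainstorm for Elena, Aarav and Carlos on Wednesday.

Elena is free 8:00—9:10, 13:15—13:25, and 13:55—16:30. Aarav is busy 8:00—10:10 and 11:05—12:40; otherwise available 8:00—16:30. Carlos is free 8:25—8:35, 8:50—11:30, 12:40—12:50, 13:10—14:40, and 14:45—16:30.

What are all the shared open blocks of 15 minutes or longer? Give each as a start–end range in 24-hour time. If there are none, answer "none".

13:55–14:40, 14:45–16:30

Aarav free within 08:00–16:30: 10:10–11:05, 12:40–16:30.
Elena ∩ Aarav: 13:15–13:25, 13:55–16:30.
Elena ∩ Aarav ∩ Carlos: 13:15–13:25, 13:55–14:40, 14:45–16:30.
Windows ≥ 15 min: 13:55–14:40, 14:45–16:30.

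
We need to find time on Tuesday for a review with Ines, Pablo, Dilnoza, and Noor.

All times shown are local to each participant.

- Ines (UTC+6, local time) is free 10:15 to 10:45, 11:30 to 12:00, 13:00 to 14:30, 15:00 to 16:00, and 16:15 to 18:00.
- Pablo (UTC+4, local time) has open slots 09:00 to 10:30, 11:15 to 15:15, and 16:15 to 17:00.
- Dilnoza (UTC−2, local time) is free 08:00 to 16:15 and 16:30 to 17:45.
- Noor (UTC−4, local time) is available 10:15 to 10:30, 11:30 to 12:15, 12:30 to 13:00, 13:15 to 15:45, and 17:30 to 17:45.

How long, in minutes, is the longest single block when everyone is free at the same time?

0 minutes

Ines → UTC: 04:15–04:45, 05:30–06:00, 07:00–08:30, 09:00–10:00, 10:15–12:00.
Pablo → UTC: 05:00–06:30, 07:15–11:15, 12:15–13:00.
Dilnoza → UTC: 10:00–18:15, 18:30–19:45.
Noor → UTC: 14:15–14:30, 15:30–16:15, 16:30–17:00, 17:15–19:45, 21:30–21:45.
Ines ∩ Pablo: 05:30–06:00, 07:15–08:30, 09:00–10:00, 10:15–11:15.
Ines ∩ Pablo ∩ Dilnoza: 10:15–11:15.
Ines ∩ Pablo ∩ Dilnoza ∩ Noor: (none).
No common window.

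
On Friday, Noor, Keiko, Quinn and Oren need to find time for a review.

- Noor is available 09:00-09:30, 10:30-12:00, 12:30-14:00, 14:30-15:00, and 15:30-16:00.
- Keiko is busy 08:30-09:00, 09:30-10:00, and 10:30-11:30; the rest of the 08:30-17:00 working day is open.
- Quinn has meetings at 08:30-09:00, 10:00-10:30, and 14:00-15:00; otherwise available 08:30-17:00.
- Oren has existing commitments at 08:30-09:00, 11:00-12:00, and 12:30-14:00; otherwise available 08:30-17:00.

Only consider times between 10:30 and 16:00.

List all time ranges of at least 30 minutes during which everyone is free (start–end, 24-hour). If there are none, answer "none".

Keiko free within 08:30–17:00: 09:00–09:30, 10:00–10:30, 11:30–17:00.
Quinn free within 08:30–17:00: 09:00–10:00, 10:30–14:00, 15:00–17:00.
Oren free within 08:30–17:00: 09:00–11:00, 12:00–12:30, 14:00–17:00.
Noor ∩ Keiko: 09:00–09:30, 11:30–12:00, 12:30–14:00, 14:30–15:00, 15:30–16:00.
Noor ∩ Keiko ∩ Quinn: 09:00–09:30, 11:30–12:00, 12:30–14:00, 15:30–16:00.
Noor ∩ Keiko ∩ Quinn ∩ Oren: 09:00–09:30, 15:30–16:00.
Restricted to 10:30–16:00: 15:30–16:00.
Windows ≥ 30 min: 15:30–16:00.

15:30–16:00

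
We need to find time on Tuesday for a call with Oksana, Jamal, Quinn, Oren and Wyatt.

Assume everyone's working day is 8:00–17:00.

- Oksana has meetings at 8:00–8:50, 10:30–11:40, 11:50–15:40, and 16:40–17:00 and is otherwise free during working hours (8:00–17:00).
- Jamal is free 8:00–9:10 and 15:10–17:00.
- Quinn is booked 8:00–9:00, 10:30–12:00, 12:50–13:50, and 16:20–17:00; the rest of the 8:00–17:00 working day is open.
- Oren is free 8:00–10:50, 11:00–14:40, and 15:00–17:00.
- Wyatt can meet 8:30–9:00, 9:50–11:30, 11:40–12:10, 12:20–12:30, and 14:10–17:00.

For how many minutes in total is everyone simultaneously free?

Oksana free within 08:00–17:00: 08:50–10:30, 11:40–11:50, 15:40–16:40.
Quinn free within 08:00–17:00: 09:00–10:30, 12:00–12:50, 13:50–16:20.
Oksana ∩ Jamal: 08:50–09:10, 15:40–16:40.
Oksana ∩ Jamal ∩ Quinn: 09:00–09:10, 15:40–16:20.
Oksana ∩ Jamal ∩ Quinn ∩ Oren: 09:00–09:10, 15:40–16:20.
Oksana ∩ Jamal ∩ Quinn ∩ Oren ∩ Wyatt: 15:40–16:20.
Total common minutes: 40.

40 minutes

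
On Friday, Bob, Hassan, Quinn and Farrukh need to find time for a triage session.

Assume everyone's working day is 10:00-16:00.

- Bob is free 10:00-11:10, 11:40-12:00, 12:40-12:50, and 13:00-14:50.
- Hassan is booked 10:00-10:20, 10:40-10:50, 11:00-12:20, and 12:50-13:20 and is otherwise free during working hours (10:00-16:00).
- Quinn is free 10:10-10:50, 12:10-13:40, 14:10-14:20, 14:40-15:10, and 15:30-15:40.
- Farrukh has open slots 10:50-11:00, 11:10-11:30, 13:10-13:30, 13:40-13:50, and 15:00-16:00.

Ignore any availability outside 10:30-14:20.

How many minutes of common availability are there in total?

Hassan free within 10:00–16:00: 10:20–10:40, 10:50–11:00, 12:20–12:50, 13:20–16:00.
Bob ∩ Hassan: 10:20–10:40, 10:50–11:00, 12:40–12:50, 13:20–14:50.
Bob ∩ Hassan ∩ Quinn: 10:20–10:40, 12:40–12:50, 13:20–13:40, 14:10–14:20, 14:40–14:50.
Bob ∩ Hassan ∩ Quinn ∩ Farrukh: 13:20–13:30.
Restricted to 10:30–14:20: 13:20–13:30.
Total common minutes: 10.

10 minutes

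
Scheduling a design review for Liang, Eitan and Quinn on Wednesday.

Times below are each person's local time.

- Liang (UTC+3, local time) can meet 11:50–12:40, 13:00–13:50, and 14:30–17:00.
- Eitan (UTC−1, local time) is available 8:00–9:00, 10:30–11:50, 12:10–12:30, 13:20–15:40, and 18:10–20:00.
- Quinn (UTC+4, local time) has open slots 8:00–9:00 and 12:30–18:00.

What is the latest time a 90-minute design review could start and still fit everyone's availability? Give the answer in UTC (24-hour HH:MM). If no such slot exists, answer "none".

Liang → UTC: 08:50–09:40, 10:00–10:50, 11:30–14:00.
Eitan → UTC: 09:00–10:00, 11:30–12:50, 13:10–13:30, 14:20–16:40, 19:10–21:00.
Quinn → UTC: 04:00–05:00, 08:30–14:00.
Liang ∩ Eitan: 09:00–09:40, 11:30–12:50, 13:10–13:30.
Liang ∩ Eitan ∩ Quinn: 09:00–09:40, 11:30–12:50, 13:10–13:30.
Windows ≥ 90 min: (none).

none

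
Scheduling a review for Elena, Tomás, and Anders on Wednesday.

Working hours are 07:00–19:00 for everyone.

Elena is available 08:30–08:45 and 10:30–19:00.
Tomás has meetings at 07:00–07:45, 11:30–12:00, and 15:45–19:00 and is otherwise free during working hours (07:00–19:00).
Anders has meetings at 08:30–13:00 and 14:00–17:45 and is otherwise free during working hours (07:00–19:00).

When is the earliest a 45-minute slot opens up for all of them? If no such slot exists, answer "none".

13:00

Tomás free within 07:00–19:00: 07:45–11:30, 12:00–15:45.
Anders free within 07:00–19:00: 07:00–08:30, 13:00–14:00, 17:45–19:00.
Elena ∩ Tomás: 08:30–08:45, 10:30–11:30, 12:00–15:45.
Elena ∩ Tomás ∩ Anders: 13:00–14:00.
Windows ≥ 45 min: 13:00–14:00.
Earliest such window starts at 13:00.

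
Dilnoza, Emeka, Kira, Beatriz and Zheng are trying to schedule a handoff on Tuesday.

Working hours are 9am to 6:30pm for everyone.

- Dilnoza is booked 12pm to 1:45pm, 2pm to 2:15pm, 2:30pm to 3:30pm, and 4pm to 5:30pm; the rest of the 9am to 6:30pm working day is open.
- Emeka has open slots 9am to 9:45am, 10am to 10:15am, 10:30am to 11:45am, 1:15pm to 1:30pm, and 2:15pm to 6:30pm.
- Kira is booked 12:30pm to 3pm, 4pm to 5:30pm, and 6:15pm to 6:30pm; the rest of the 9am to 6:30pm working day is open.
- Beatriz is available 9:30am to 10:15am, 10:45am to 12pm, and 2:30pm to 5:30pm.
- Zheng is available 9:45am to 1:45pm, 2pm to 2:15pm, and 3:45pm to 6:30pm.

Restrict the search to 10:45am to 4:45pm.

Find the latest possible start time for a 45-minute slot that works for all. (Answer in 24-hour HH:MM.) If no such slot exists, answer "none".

11:00

Dilnoza free within 09:00–18:30: 09:00–12:00, 13:45–14:00, 14:15–14:30, 15:30–16:00, 17:30–18:30.
Kira free within 09:00–18:30: 09:00–12:30, 15:00–16:00, 17:30–18:15.
Dilnoza ∩ Emeka: 09:00–09:45, 10:00–10:15, 10:30–11:45, 14:15–14:30, 15:30–16:00, 17:30–18:30.
Dilnoza ∩ Emeka ∩ Kira: 09:00–09:45, 10:00–10:15, 10:30–11:45, 15:30–16:00, 17:30–18:15.
Dilnoza ∩ Emeka ∩ Kira ∩ Beatriz: 09:30–09:45, 10:00–10:15, 10:45–11:45, 15:30–16:00.
Dilnoza ∩ Emeka ∩ Kira ∩ Beatriz ∩ Zheng: 10:00–10:15, 10:45–11:45, 15:45–16:00.
Restricted to 10:45–16:45: 10:45–11:45, 15:45–16:00.
Windows ≥ 45 min: 10:45–11:45.
Latest start in the last window 10:45–11:45 is 11:45 − 45 min = 11:00.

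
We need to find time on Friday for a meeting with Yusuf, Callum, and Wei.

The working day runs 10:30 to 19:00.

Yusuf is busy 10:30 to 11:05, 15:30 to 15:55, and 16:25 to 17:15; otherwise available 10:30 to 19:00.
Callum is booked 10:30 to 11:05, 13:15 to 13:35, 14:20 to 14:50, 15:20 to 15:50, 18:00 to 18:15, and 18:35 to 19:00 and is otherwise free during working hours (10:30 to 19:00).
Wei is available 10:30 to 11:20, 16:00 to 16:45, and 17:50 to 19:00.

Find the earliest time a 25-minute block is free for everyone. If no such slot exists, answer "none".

16:00

Yusuf free within 10:30–19:00: 11:05–15:30, 15:55–16:25, 17:15–19:00.
Callum free within 10:30–19:00: 11:05–13:15, 13:35–14:20, 14:50–15:20, 15:50–18:00, 18:15–18:35.
Yusuf ∩ Callum: 11:05–13:15, 13:35–14:20, 14:50–15:20, 15:55–16:25, 17:15–18:00, 18:15–18:35.
Yusuf ∩ Callum ∩ Wei: 11:05–11:20, 16:00–16:25, 17:50–18:00, 18:15–18:35.
Windows ≥ 25 min: 16:00–16:25.
Earliest such window starts at 16:00.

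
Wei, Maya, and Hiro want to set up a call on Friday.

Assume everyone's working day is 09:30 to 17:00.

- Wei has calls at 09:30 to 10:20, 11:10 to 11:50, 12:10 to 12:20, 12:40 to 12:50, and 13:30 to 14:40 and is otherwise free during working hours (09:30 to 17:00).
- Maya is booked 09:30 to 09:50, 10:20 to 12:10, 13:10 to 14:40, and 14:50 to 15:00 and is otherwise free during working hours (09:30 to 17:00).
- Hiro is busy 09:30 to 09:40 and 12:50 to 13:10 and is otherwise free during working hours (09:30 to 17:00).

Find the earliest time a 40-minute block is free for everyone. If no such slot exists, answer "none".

Wei free within 09:30–17:00: 10:20–11:10, 11:50–12:10, 12:20–12:40, 12:50–13:30, 14:40–17:00.
Maya free within 09:30–17:00: 09:50–10:20, 12:10–13:10, 14:40–14:50, 15:00–17:00.
Hiro free within 09:30–17:00: 09:40–12:50, 13:10–17:00.
Wei ∩ Maya: 12:20–12:40, 12:50–13:10, 14:40–14:50, 15:00–17:00.
Wei ∩ Maya ∩ Hiro: 12:20–12:40, 14:40–14:50, 15:00–17:00.
Windows ≥ 40 min: 15:00–17:00.
Earliest such window starts at 15:00.

15:00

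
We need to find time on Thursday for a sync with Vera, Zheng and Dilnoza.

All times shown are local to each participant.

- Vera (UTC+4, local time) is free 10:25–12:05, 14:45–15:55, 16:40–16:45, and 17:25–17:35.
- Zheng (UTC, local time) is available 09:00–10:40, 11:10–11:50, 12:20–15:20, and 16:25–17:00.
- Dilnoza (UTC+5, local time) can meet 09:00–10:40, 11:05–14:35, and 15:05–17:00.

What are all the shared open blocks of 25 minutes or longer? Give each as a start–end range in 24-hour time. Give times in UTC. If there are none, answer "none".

Vera → UTC: 06:25–08:05, 10:45–11:55, 12:40–12:45, 13:25–13:35.
Zheng → UTC: 09:00–10:40, 11:10–11:50, 12:20–15:20, 16:25–17:00.
Dilnoza → UTC: 04:00–05:40, 06:05–09:35, 10:05–12:00.
Vera ∩ Zheng: 11:10–11:50, 12:40–12:45, 13:25–13:35.
Vera ∩ Zheng ∩ Dilnoza: 11:10–11:50.
Windows ≥ 25 min: 11:10–11:50.

11:10–11:50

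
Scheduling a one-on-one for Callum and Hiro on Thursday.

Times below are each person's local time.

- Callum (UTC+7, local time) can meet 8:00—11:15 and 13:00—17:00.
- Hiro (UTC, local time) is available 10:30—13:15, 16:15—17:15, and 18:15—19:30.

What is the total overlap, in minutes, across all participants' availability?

Callum → UTC: 01:00–04:15, 06:00–10:00.
Hiro → UTC: 10:30–13:15, 16:15–17:15, 18:15–19:30.
Callum ∩ Hiro: (none).
Total common minutes: 0.

0 minutes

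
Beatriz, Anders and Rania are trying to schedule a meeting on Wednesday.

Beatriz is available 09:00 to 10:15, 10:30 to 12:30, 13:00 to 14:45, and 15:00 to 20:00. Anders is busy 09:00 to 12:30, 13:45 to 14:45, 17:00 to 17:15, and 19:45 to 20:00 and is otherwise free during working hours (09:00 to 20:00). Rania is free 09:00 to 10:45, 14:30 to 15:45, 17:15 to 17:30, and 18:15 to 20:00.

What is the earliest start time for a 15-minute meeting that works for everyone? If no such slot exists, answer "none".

15:00

Anders free within 09:00–20:00: 12:30–13:45, 14:45–17:00, 17:15–19:45.
Beatriz ∩ Anders: 13:00–13:45, 15:00–17:00, 17:15–19:45.
Beatriz ∩ Anders ∩ Rania: 15:00–15:45, 17:15–17:30, 18:15–19:45.
Windows ≥ 15 min: 15:00–15:45, 17:15–17:30, 18:15–19:45.
Earliest such window starts at 15:00.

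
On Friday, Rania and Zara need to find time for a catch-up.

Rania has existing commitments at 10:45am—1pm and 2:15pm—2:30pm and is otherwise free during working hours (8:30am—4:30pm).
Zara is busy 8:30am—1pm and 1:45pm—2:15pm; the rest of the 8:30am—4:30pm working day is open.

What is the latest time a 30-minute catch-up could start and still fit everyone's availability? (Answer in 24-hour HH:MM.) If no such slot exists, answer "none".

Rania free within 08:30–16:30: 08:30–10:45, 13:00–14:15, 14:30–16:30.
Zara free within 08:30–16:30: 13:00–13:45, 14:15–16:30.
Rania ∩ Zara: 13:00–13:45, 14:30–16:30.
Windows ≥ 30 min: 13:00–13:45, 14:30–16:30.
Latest start in the last window 14:30–16:30 is 16:30 − 30 min = 16:00.

16:00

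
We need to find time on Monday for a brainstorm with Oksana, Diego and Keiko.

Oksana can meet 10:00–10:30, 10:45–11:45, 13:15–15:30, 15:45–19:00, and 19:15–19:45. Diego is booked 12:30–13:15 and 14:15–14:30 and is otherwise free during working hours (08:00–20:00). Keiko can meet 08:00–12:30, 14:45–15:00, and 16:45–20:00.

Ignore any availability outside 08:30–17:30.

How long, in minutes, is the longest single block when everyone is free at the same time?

60 minutes

Diego free within 08:00–20:00: 08:00–12:30, 13:15–14:15, 14:30–20:00.
Oksana ∩ Diego: 10:00–10:30, 10:45–11:45, 13:15–14:15, 14:30–15:30, 15:45–19:00, 19:15–19:45.
Oksana ∩ Diego ∩ Keiko: 10:00–10:30, 10:45–11:45, 14:45–15:00, 16:45–19:00, 19:15–19:45.
Restricted to 08:30–17:30: 10:00–10:30, 10:45–11:45, 14:45–15:00, 16:45–17:30.
Common window lengths: 30, 60, 15, 45 min; longest is 60.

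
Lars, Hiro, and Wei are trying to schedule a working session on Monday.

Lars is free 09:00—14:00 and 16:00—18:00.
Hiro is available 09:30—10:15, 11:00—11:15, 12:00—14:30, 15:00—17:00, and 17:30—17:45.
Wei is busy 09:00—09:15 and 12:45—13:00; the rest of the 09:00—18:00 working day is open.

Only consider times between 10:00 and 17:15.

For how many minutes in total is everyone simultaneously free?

195 minutes

Wei free within 09:00–18:00: 09:15–12:45, 13:00–18:00.
Lars ∩ Hiro: 09:30–10:15, 11:00–11:15, 12:00–14:00, 16:00–17:00, 17:30–17:45.
Lars ∩ Hiro ∩ Wei: 09:30–10:15, 11:00–11:15, 12:00–12:45, 13:00–14:00, 16:00–17:00, 17:30–17:45.
Restricted to 10:00–17:15: 10:00–10:15, 11:00–11:15, 12:00–12:45, 13:00–14:00, 16:00–17:00.
Total common minutes: 15 + 15 + 45 + 60 + 60 = 195.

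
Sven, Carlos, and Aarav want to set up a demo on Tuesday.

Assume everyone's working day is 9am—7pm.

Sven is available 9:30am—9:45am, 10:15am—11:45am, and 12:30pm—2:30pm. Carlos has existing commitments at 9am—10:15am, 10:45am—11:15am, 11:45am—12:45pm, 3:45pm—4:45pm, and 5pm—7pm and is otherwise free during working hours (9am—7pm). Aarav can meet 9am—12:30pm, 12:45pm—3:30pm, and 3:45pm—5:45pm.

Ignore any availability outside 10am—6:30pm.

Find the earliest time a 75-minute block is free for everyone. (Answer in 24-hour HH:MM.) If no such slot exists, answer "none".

12:45

Carlos free within 09:00–19:00: 10:15–10:45, 11:15–11:45, 12:45–15:45, 16:45–17:00.
Sven ∩ Carlos: 10:15–10:45, 11:15–11:45, 12:45–14:30.
Sven ∩ Carlos ∩ Aarav: 10:15–10:45, 11:15–11:45, 12:45–14:30.
Restricted to 10:00–18:30: 10:15–10:45, 11:15–11:45, 12:45–14:30.
Windows ≥ 75 min: 12:45–14:30.
Earliest such window starts at 12:45.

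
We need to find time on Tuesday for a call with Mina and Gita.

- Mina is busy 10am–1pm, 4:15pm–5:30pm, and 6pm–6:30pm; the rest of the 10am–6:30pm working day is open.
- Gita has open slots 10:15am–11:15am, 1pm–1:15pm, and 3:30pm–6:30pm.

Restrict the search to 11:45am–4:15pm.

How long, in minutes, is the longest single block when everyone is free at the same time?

45 minutes

Mina free within 10:00–18:30: 13:00–16:15, 17:30–18:00.
Mina ∩ Gita: 13:00–13:15, 15:30–16:15, 17:30–18:00.
Restricted to 11:45–16:15: 13:00–13:15, 15:30–16:15.
Common window lengths: 15, 45 min; longest is 45.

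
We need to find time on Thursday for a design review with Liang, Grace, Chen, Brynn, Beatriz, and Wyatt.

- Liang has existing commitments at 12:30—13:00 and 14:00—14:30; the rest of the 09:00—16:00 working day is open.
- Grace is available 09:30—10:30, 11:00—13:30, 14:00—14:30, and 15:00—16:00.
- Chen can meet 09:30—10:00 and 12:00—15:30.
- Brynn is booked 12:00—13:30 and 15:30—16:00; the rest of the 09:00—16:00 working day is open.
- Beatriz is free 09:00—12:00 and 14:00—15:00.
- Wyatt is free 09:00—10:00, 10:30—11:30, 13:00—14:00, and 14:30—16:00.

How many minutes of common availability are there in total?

Liang free within 09:00–16:00: 09:00–12:30, 13:00–14:00, 14:30–16:00.
Brynn free within 09:00–16:00: 09:00–12:00, 13:30–15:30.
Liang ∩ Grace: 09:30–10:30, 11:00–12:30, 13:00–13:30, 15:00–16:00.
Liang ∩ Grace ∩ Chen: 09:30–10:00, 12:00–12:30, 13:00–13:30, 15:00–15:30.
Liang ∩ Grace ∩ Chen ∩ Brynn: 09:30–10:00, 15:00–15:30.
Liang ∩ Grace ∩ Chen ∩ Brynn ∩ Beatriz: 09:30–10:00.
Liang ∩ Grace ∩ Chen ∩ Brynn ∩ Beatriz ∩ Wyatt: 09:30–10:00.
Total common minutes: 30.

30 minutes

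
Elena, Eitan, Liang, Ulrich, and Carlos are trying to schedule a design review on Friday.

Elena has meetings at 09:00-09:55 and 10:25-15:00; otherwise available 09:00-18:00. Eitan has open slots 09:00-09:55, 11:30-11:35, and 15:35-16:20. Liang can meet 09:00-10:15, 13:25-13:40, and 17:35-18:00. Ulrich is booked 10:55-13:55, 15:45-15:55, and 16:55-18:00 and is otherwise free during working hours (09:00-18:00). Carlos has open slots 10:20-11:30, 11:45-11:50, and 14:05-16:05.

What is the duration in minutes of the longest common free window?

0 minutes

Elena free within 09:00–18:00: 09:55–10:25, 15:00–18:00.
Ulrich free within 09:00–18:00: 09:00–10:55, 13:55–15:45, 15:55–16:55.
Elena ∩ Eitan: 15:35–16:20.
Elena ∩ Eitan ∩ Liang: (none).
Elena ∩ Eitan ∩ Liang ∩ Ulrich: (none).
Elena ∩ Eitan ∩ Liang ∩ Ulrich ∩ Carlos: (none).
No common window.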